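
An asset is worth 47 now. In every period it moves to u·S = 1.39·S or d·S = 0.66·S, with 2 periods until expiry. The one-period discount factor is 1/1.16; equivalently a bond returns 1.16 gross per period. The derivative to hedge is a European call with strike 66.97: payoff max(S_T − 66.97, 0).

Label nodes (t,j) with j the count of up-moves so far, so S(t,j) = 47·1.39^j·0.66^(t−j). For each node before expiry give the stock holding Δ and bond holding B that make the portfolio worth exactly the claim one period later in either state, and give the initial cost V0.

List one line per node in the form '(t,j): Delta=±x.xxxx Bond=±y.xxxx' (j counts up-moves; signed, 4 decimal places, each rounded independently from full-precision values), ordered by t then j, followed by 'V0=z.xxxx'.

(0,0): Delta=0.4103 Bond=-10.9707
(1,0): Delta=0.0000 Bond=0.0000
(1,1): Delta=0.4999 Bond=-18.5800
V0=8.3111

Under the risk-neutral measure, an up-move has probability p* = (R−d)/(u−d) = 0.6849 and values discount at R = 1.16.
At expiry t=2: V(2,0)=0.0000, V(2,1)=0.0000, V(2,2)=23.8387
Node (1,0) S=31.0200: V=(p*·0.0000+(1−p*)·0.0000)/1.16=0.0000; Δ=(0.0000−0.0000)/(43.1178−20.4732)=0.0000; B=V−Δ·S=0.0000
Node (1,1) S=65.3300: V=(p*·23.8387+(1−p*)·0.0000)/1.16=14.0758; Δ=(23.8387−0.0000)/(90.8087−43.1178)=0.4999; B=V−Δ·S=-18.5800
Node (0,0) S=47.0000: V=(p*·14.0758+(1−p*)·0.0000)/1.16=8.3111; Δ=(14.0758−0.0000)/(65.3300−31.0200)=0.4103; B=V−Δ·S=-10.9707
Each (Δ,B) replicates both successor values, so the strategy is self-financing and V0 is arbitrage-free.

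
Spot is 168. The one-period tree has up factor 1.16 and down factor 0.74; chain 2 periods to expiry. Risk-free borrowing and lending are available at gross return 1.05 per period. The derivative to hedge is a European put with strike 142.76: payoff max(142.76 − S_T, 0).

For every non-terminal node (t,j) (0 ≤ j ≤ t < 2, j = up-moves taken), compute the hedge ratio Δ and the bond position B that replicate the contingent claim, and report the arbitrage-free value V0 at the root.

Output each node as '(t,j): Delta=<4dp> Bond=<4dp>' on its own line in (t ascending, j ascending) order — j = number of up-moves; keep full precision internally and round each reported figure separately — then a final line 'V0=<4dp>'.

(0,0): Delta=-0.1795 Bond=33.3060
(1,0): Delta=-0.9722 Bond=133.5268
(1,1): Delta=0.0000 Bond=0.0000
V0=3.1583

Risk-neutral probability p* = (R−d)/(u−d) = (1.05−0.74)/(1.16−0.74) = 0.7381.
At expiry t=2: V(2,0)=50.7632, V(2,1)=0.0000, V(2,2)=0.0000
Node (1,0) S=124.3200: V=(p*·0.0000+(1−p*)·50.7632)/1.05=12.6620; Δ=(0.0000−50.7632)/(144.2112−91.9968)=-0.9722; B=V−Δ·S=133.5268
Node (1,1) S=194.8800: V=(p*·0.0000+(1−p*)·0.0000)/1.05=0.0000; Δ=(0.0000−0.0000)/(226.0608−144.2112)=0.0000; B=V−Δ·S=0.0000
Node (0,0) S=168.0000: V=(p*·0.0000+(1−p*)·12.6620)/1.05=3.1583; Δ=(0.0000−12.6620)/(194.8800−124.3200)=-0.1795; B=V−Δ·S=33.3060
Root portfolio cost Δ·168+B reproduces V0=3.1583.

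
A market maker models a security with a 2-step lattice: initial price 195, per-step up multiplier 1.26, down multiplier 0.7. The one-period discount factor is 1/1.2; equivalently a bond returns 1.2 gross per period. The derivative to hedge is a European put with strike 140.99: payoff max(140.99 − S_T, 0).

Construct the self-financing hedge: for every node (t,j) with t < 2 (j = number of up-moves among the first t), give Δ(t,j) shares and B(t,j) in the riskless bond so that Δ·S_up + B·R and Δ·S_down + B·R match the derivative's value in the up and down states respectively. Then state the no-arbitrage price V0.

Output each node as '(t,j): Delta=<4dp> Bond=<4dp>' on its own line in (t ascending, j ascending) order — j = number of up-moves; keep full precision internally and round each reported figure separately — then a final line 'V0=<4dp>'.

No-arbitrage ⇒ martingale measure with p* = (R−d)/(u−d) = 0.8929.
Terminal values V(2,·): V(2,0)=45.4400, V(2,1)=0.0000, V(2,2)=0.0000
  t=1,j=0: stock 136.5000 → up 171.9900 (V=0.0000), down 95.5500 (V=45.4400). Price 4.0571; hedge Δ=-0.5945, bond B=85.2000.
  t=1,j=1: stock 245.7000 → up 309.5820 (V=0.0000), down 171.9900 (V=0.0000). Price 0.0000; hedge Δ=0.0000, bond B=0.0000.
  t=0,j=0: stock 195.0000 → up 245.7000 (V=0.0000), down 136.5000 (V=4.0571). Price 0.3622; hedge Δ=-0.0372, bond B=7.6071.
Each (Δ,B) replicates both successor values, so the strategy is self-financing and V0 is arbitrage-free.

(0,0): Delta=-0.0372 Bond=7.6071
(1,0): Delta=-0.5945 Bond=85.2000
(1,1): Delta=0.0000 Bond=0.0000
V0=0.3622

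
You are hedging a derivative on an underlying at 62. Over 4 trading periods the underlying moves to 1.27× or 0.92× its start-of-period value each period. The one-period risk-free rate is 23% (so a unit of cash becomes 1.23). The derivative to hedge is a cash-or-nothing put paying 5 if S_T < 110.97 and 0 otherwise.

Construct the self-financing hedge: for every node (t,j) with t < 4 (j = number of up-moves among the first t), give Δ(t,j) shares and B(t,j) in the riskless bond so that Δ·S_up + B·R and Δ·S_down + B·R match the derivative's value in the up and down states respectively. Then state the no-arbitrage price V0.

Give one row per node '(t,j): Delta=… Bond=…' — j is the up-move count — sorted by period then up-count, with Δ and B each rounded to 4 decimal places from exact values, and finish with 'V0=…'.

The replicating-portfolio and risk-neutral prices coincide; use p* = (1.23−0.92)/(1.27−0.92) = 0.8857 for the latter.
Terminal payoffs: V(4,0)=5.0000, V(4,1)=5.0000, V(4,2)=5.0000, V(4,3)=0.0000, V(4,4)=0.0000
Node (3,0) S=48.2787: V=(p*·5.0000+(1−p*)·5.0000)/1.23=4.0650; Δ=(5.0000−5.0000)/(61.3139−44.4164)=0.0000; B=V−Δ·S=4.0650
Node (3,1) S=66.6455: V=(p*·5.0000+(1−p*)·5.0000)/1.23=4.0650; Δ=(5.0000−5.0000)/(84.6398−61.3139)=0.0000; B=V−Δ·S=4.0650
Node (3,2) S=91.9998: V=(p*·0.0000+(1−p*)·5.0000)/1.23=0.4646; Δ=(0.0000−5.0000)/(116.8398−84.6398)=-0.1553; B=V−Δ·S=14.7503
Node (3,3) S=126.9997: V=(p*·0.0000+(1−p*)·0.0000)/1.23=0.0000; Δ=(0.0000−0.0000)/(161.2897−116.8398)=0.0000; B=V−Δ·S=0.0000
Node (2,0) S=52.4768: V=(p*·4.0650+(1−p*)·4.0650)/1.23=3.3049; Δ=(4.0650−4.0650)/(66.6455−48.2787)=0.0000; B=V−Δ·S=3.3049
Node (2,1) S=72.4408: V=(p*·0.4646+(1−p*)·4.0650)/1.23=0.7122; Δ=(0.4646−4.0650)/(91.9998−66.6455)=-0.1420; B=V−Δ·S=10.9993
Node (2,2) S=99.9998: V=(p*·0.0000+(1−p*)·0.4646)/1.23=0.0432; Δ=(0.0000−0.4646)/(126.9997−91.9998)=-0.0133; B=V−Δ·S=1.3705
Node (1,0) S=57.0400: V=(p*·0.7122+(1−p*)·3.3049)/1.23=0.8200; Δ=(0.7122−3.3049)/(72.4408−52.4768)=-0.1299; B=V−Δ·S=8.2276
Node (1,1) S=78.7400: V=(p*·0.0432+(1−p*)·0.7122)/1.23=0.0973; Δ=(0.0432−0.7122)/(99.9998−72.4408)=-0.0243; B=V−Δ·S=2.0089
Node (0,0) S=62.0000: V=(p*·0.0973+(1−p*)·0.8200)/1.23=0.1462; Δ=(0.0973−0.8200)/(78.7400−57.0400)=-0.0333; B=V−Δ·S=2.2111
Each (Δ,B) replicates both successor values, so the strategy is self-financing and V0 is arbitrage-free.

(0,0): Delta=-0.0333 Bond=2.2111
(1,0): Delta=-0.1299 Bond=8.2276
(1,1): Delta=-0.0243 Bond=2.0089
(2,0): Delta=0.0000 Bond=3.3049
(2,1): Delta=-0.1420 Bond=10.9993
(2,2): Delta=-0.0133 Bond=1.3705
(3,0): Delta=0.0000 Bond=4.0650
(3,1): Delta=0.0000 Bond=4.0650
(3,2): Delta=-0.1553 Bond=14.7503
(3,3): Delta=0.0000 Bond=0.0000
V0=0.1462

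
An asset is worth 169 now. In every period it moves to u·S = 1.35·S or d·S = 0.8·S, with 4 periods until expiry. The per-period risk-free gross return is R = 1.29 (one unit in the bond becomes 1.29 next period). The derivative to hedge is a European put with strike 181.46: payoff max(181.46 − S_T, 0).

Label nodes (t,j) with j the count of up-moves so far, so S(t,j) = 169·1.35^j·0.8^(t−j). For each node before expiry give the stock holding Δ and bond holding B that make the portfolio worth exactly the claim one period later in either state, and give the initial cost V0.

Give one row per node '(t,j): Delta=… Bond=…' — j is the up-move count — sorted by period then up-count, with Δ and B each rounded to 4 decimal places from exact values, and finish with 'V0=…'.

No-arbitrage ⇒ martingale measure with p* = (R−d)/(u−d) = 0.8909.
Terminal payoffs: V(4,0)=112.2376, V(4,1)=64.6472, V(4,2)=0.0000, V(4,3)=0.0000, V(4,4)=0.0000
  t=3,j=0: stock 86.5280 → up 116.8128 (V=64.6472), down 69.2224 (V=112.2376). Price 54.1387; hedge Δ=-1.0000, bond B=140.6667.
  t=3,j=1: stock 146.0160 → up 197.1216 (V=0.0000), down 116.8128 (V=64.6472). Price 5.4670; hedge Δ=-0.8050, bond B=123.0074.
  t=3,j=2: stock 246.4020 → up 332.6427 (V=0.0000), down 197.1216 (V=0.0000). Price 0.0000; hedge Δ=0.0000, bond B=0.0000.
  t=3,j=3: stock 415.8034 → up 561.3346 (V=0.0000), down 332.6427 (V=0.0000). Price 0.0000; hedge Δ=0.0000, bond B=0.0000.
  t=2,j=0: stock 108.1600 → up 146.0160 (V=5.4670), down 86.5280 (V=54.1387). Price 8.3540; hedge Δ=-0.8182, bond B=96.8479.
  t=2,j=1: stock 182.5200 → up 246.4020 (V=0.0000), down 146.0160 (V=5.4670). Price 0.4623; hedge Δ=-0.0545, bond B=10.4023.
  t=2,j=2: stock 308.0025 → up 415.8034 (V=0.0000), down 246.4020 (V=0.0000). Price 0.0000; hedge Δ=0.0000, bond B=0.0000.
  t=1,j=0: stock 135.2000 → up 182.5200 (V=0.4623), down 108.1600 (V=8.3540). Price 1.0258; hedge Δ=-0.1061, bond B=15.3742.
  t=1,j=1: stock 228.1500 → up 308.0025 (V=0.0000), down 182.5200 (V=0.4623). Price 0.0391; hedge Δ=-0.0037, bond B=0.8797.
  t=0,j=0: stock 169.0000 → up 228.1500 (V=0.0391), down 135.2000 (V=1.0258). Price 0.1137; hedge Δ=-0.0106, bond B=1.9077.
Each (Δ,B) replicates both successor values, so the strategy is self-financing and V0 is arbitrage-free.

(0,0): Delta=-0.0106 Bond=1.9077
(1,0): Delta=-0.1061 Bond=15.3742
(1,1): Delta=-0.0037 Bond=0.8797
(2,0): Delta=-0.8182 Bond=96.8479
(2,1): Delta=-0.0545 Bond=10.4023
(2,2): Delta=0.0000 Bond=0.0000
(3,0): Delta=-1.0000 Bond=140.6667
(3,1): Delta=-0.8050 Bond=123.0074
(3,2): Delta=0.0000 Bond=0.0000
(3,3): Delta=0.0000 Bond=0.0000
V0=0.1137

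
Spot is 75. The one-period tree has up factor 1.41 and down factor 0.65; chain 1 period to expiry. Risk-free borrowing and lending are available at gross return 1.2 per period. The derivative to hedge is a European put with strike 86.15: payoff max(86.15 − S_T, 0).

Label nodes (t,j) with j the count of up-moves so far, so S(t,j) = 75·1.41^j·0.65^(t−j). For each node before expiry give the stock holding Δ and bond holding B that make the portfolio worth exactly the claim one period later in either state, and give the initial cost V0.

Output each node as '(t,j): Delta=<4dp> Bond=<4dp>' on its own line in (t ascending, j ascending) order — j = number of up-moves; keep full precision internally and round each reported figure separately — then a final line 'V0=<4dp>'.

The replicating-portfolio and risk-neutral prices coincide; use p* = (1.2−0.65)/(1.41−0.65) = 0.7237 for the latter.
Terminal values V(1,·): V(1,0)=37.4000, V(1,1)=0.0000
Node (0,0) S=75.0000: V=(p*·0.0000+(1−p*)·37.4000)/1.2=8.6118; Δ=(0.0000−37.4000)/(105.7500−48.7500)=-0.6561; B=V−Δ·S=57.8224
Root portfolio cost Δ·75+B reproduces V0=8.6118.

(0,0): Delta=-0.6561 Bond=57.8224
V0=8.6118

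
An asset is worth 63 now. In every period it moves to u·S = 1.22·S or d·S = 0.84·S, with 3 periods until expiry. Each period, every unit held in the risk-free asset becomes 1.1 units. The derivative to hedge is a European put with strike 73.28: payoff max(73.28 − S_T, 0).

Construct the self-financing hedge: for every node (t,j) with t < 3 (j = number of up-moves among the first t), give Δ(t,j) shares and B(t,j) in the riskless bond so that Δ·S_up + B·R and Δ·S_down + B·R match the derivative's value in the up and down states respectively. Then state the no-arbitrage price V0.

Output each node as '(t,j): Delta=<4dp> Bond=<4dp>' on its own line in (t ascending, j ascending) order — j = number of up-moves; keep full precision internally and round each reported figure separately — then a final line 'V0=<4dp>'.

(0,0): Delta=-0.3423 Bond=25.3447
(1,0): Delta=-0.8303 Bond=53.7045
(1,1): Delta=-0.1872 Bond=15.9598
(2,0): Delta=-1.0000 Bond=66.6182
(2,1): Delta=-0.7764 Bond=55.5934
(2,2): Delta=0.0000 Bond=0.0000
V0=3.7797

Under the risk-neutral measure, an up-move has probability p* = (R−d)/(u−d) = 0.6842 and values discount at R = 1.1.
Terminal values V(3,·): V(3,0)=35.9396, V(3,1)=19.0476, V(3,2)=0.0000, V(3,3)=0.0000
Node (2,0) S=44.4528: V=(p*·19.0476+(1−p*)·35.9396)/1.1=22.1654; Δ=(19.0476−35.9396)/(54.2324−37.3404)=-1.0000; B=V−Δ·S=66.6182
Node (2,1) S=64.5624: V=(p*·0.0000+(1−p*)·19.0476)/1.1=5.4682; Δ=(0.0000−19.0476)/(78.7661−54.2324)=-0.7764; B=V−Δ·S=55.5934
Node (2,2) S=93.7692: V=(p*·0.0000+(1−p*)·0.0000)/1.1=0.0000; Δ=(0.0000−0.0000)/(114.3984−78.7661)=0.0000; B=V−Δ·S=0.0000
Node (1,0) S=52.9200: V=(p*·5.4682+(1−p*)·22.1654)/1.1=9.7645; Δ=(5.4682−22.1654)/(64.5624−44.4528)=-0.8303; B=V−Δ·S=53.7045
Node (1,1) S=76.8600: V=(p*·0.0000+(1−p*)·5.4682)/1.1=1.5698; Δ=(0.0000−5.4682)/(93.7692−64.5624)=-0.1872; B=V−Δ·S=15.9598
Node (0,0) S=63.0000: V=(p*·1.5698+(1−p*)·9.7645)/1.1=3.7797; Δ=(1.5698−9.7645)/(76.8600−52.9200)=-0.3423; B=V−Δ·S=25.3447
Check: Δ(0,0)·S0 + B(0,0) = 3.7797 = V0.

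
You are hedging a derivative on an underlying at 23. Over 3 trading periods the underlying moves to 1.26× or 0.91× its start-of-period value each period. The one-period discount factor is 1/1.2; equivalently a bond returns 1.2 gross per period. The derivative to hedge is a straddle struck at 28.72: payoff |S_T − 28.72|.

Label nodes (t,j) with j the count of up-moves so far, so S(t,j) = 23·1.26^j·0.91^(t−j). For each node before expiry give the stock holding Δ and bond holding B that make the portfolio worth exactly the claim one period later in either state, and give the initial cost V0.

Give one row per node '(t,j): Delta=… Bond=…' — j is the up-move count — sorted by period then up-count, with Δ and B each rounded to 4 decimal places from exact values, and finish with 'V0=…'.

Since d<R<u, set p* = (R−d)/(u−d) = 0.8286; price each node as the discounted p*-expectation of its children.
At expiry t=3: V(3,0)=11.3879, V(3,1)=4.7217, V(3,2)=4.5085, V(3,3)=17.2886
(2,0): S=19.0463. Δ = (V_up−V_dn)/(S_up−S_dn) = (4.7217−11.3879)/(23.9983−17.3321) = -1.0000. V = [p*·4.7217 + (1−p*)·11.3879]/1.2 = 4.8870. B = V − Δ·S = 23.9333.
(2,1): S=26.3718. Δ = (V_up−V_dn)/(S_up−S_dn) = (4.5085−4.7217)/(33.2285−23.9983) = -0.0231. V = [p*·4.5085 + (1−p*)·4.7217]/1.2 = 3.7875. B = V − Δ·S = 4.3966.
(2,2): S=36.5148. Δ = (V_up−V_dn)/(S_up−S_dn) = (17.2886−4.5085)/(46.0086−33.2285) = 1.0000. V = [p*·17.2886 + (1−p*)·4.5085]/1.2 = 12.5815. B = V − Δ·S = -23.9333.
(1,0): S=20.9300. Δ = (V_up−V_dn)/(S_up−S_dn) = (3.7875−4.8870)/(26.3718−19.0463) = -0.1501. V = [p*·3.7875 + (1−p*)·4.8870]/1.2 = 3.3133. B = V − Δ·S = 6.4548.
(1,1): S=28.9800. Δ = (V_up−V_dn)/(S_up−S_dn) = (12.5815−3.7875)/(36.5148−26.3718) = 0.8670. V = [p*·12.5815 + (1−p*)·3.7875]/1.2 = 9.2283. B = V − Δ·S = -15.8973.
(0,0): S=23.0000. Δ = (V_up−V_dn)/(S_up−S_dn) = (9.2283−3.3133)/(28.9800−20.9300) = 0.7348. V = [p*·9.2283 + (1−p*)·3.3133]/1.2 = 6.8452. B = V − Δ·S = -10.0546.
Root portfolio cost Δ·23+B reproduces V0=6.8452.

(0,0): Delta=0.7348 Bond=-10.0546
(1,0): Delta=-0.1501 Bond=6.4548
(1,1): Delta=0.8670 Bond=-15.8973
(2,0): Delta=-1.0000 Bond=23.9333
(2,1): Delta=-0.0231 Bond=4.3966
(2,2): Delta=1.0000 Bond=-23.9333
V0=6.8452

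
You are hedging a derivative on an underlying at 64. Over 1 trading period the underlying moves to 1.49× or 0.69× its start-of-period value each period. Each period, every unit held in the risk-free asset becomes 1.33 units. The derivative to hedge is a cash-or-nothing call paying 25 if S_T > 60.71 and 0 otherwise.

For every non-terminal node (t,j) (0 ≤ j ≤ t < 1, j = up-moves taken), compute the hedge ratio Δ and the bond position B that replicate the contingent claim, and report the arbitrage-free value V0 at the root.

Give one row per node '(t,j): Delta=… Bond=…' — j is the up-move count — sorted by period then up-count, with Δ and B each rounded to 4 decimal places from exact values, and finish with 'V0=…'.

(0,0): Delta=0.4883 Bond=-16.2124
V0=15.0376

No-arbitrage ⇒ martingale measure with p* = (R−d)/(u−d) = 0.8000.
Terminal payoffs: V(1,0)=0.0000, V(1,1)=25.0000
  t=0,j=0: stock 64.0000 → up 95.3600 (V=25.0000), down 44.1600 (V=0.0000). Price 15.0376; hedge Δ=0.4883, bond B=-16.2124.
Self-financing check: at every node Δ·S+B equals the discounted successor values.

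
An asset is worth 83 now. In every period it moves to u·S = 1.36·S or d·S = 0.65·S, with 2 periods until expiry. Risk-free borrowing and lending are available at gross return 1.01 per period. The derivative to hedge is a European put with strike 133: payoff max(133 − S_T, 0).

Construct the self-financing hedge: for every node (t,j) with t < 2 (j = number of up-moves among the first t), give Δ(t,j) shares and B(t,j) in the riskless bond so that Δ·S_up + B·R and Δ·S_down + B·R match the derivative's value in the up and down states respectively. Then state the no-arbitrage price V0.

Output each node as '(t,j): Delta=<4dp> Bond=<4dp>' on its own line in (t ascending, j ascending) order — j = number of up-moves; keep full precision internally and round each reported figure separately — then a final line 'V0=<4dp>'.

(0,0): Delta=-0.8252 Bond=121.0433
(1,0): Delta=-1.0000 Bond=131.6832
(1,1): Delta=-0.7440 Bond=113.0862
V0=52.5501

No-arbitrage ⇒ martingale measure with p* = (R−d)/(u−d) = 0.5070.
Terminal payoffs: V(2,0)=97.9325, V(2,1)=59.6280, V(2,2)=0.0000
(1,0): S=53.9500. Δ = (V_up−V_dn)/(S_up−S_dn) = (59.6280−97.9325)/(73.3720−35.0675) = -1.0000. V = [p*·59.6280 + (1−p*)·97.9325]/1.01 = 77.7332. B = V − Δ·S = 131.6832.
(1,1): S=112.8800. Δ = (V_up−V_dn)/(S_up−S_dn) = (0.0000−59.6280)/(153.5168−73.3720) = -0.7440. V = [p*·0.0000 + (1−p*)·59.6280]/1.01 = 29.1031. B = V − Δ·S = 113.0862.
(0,0): S=83.0000. Δ = (V_up−V_dn)/(S_up−S_dn) = (29.1031−77.7332)/(112.8800−53.9500) = -0.8252. V = [p*·29.1031 + (1−p*)·77.7332]/1.01 = 52.5501. B = V − Δ·S = 121.0433.
Check: Δ(0,0)·S0 + B(0,0) = 52.5501 = V0.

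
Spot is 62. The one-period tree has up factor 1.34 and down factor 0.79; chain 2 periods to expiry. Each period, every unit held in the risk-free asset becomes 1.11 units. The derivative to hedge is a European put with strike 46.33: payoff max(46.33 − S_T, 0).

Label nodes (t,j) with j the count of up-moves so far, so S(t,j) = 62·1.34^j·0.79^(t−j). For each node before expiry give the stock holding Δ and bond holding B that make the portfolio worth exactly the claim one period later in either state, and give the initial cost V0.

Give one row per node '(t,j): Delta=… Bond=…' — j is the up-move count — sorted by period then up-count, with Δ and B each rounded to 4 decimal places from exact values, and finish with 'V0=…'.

(0,0): Delta=-0.0844 Bond=6.3142
(1,0): Delta=-0.2834 Bond=16.7600
(1,1): Delta=0.0000 Bond=0.0000
V0=1.0838

Risk-neutral probability p* = (R−d)/(u−d) = (1.11−0.79)/(1.34−0.79) = 0.5818.
Payoff layer (t=2): V(2,0)=7.6358, V(2,1)=0.0000, V(2,2)=0.0000
Node (1,0) S=48.9800: V=(p*·0.0000+(1−p*)·7.6358)/1.11=2.8767; Δ=(0.0000−7.6358)/(65.6332−38.6942)=-0.2834; B=V−Δ·S=16.7600
Node (1,1) S=83.0800: V=(p*·0.0000+(1−p*)·0.0000)/1.11=0.0000; Δ=(0.0000−0.0000)/(111.3272−65.6332)=0.0000; B=V−Δ·S=0.0000
Node (0,0) S=62.0000: V=(p*·0.0000+(1−p*)·2.8767)/1.11=1.0838; Δ=(0.0000−2.8767)/(83.0800−48.9800)=-0.0844; B=V−Δ·S=6.3142
Root portfolio cost Δ·62+B reproduces V0=1.0838.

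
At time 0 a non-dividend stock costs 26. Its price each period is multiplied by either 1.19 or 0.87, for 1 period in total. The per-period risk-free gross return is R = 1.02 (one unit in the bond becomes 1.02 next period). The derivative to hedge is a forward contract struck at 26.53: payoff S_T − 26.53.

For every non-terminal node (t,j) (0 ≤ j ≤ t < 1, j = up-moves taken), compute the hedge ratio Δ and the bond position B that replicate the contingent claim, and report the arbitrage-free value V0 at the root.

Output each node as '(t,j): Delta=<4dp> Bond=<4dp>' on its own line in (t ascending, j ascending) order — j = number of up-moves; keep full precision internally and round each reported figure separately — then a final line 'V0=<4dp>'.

(0,0): Delta=1.0000 Bond=-26.0098
V0=-0.0098

Under the risk-neutral measure, an up-move has probability p* = (R−d)/(u−d) = 0.4688 and values discount at R = 1.02.
Terminal values V(1,·): V(1,0)=-3.9100, V(1,1)=4.4100
  t=0,j=0: stock 26.0000 → up 30.9400 (V=4.4100), down 22.6200 (V=-3.9100). Price -0.0098; hedge Δ=1.0000, bond B=-26.0098.
Root portfolio cost Δ·26+B reproduces V0=-0.0098.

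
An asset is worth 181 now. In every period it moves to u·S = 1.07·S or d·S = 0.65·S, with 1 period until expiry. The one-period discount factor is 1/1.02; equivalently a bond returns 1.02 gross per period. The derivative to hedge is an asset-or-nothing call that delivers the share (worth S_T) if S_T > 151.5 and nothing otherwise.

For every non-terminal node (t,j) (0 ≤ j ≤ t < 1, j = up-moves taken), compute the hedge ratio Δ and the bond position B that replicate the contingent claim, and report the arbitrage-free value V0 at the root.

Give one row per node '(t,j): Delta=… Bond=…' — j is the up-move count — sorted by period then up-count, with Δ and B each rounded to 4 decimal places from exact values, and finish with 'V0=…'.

No-arbitrage ⇒ martingale measure with p* = (R−d)/(u−d) = 0.8810.
At expiry t=1: V(1,0)=0.0000, V(1,1)=193.6700
(0,0): S=181.0000. Δ = (V_up−V_dn)/(S_up−S_dn) = (193.6700−0.0000)/(193.6700−117.6500) = 2.5476. V = [p*·193.6700 + (1−p*)·0.0000]/1.02 = 167.2687. B = V − Δ·S = -293.8504.
The time-0 hedge costs 167.2687, which is the no-arbitrage price.

(0,0): Delta=2.5476 Bond=-293.8504
V0=167.2687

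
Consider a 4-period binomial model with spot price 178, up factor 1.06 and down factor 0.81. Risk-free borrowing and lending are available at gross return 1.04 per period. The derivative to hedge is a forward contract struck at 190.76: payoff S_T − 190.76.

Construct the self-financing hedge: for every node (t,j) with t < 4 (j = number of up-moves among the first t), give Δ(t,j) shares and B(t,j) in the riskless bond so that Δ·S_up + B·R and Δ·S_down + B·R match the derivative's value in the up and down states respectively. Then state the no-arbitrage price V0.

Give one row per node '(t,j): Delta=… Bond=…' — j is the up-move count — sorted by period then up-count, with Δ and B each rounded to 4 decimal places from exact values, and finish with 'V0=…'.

The replicating-portfolio and risk-neutral prices coincide; use p* = (1.04−0.81)/(1.06−0.81) = 0.9200 for the latter.
Terminal payoffs: V(4,0)=-114.1368, V(4,1)=-90.4877, V(4,2)=-59.5395, V(4,3)=-19.0393, V(4,4)=33.9609
(3,0): S=94.5965. Δ = (V_up−V_dn)/(S_up−S_dn) = (-90.4877−-114.1368)/(100.2723−76.6232) = 1.0000. V = [p*·-90.4877 + (1−p*)·-114.1368]/1.04 = -88.8266. B = V − Δ·S = -183.4231.
(3,1): S=123.7929. Δ = (V_up−V_dn)/(S_up−S_dn) = (-59.5395−-90.4877)/(131.2205−100.2723) = 1.0000. V = [p*·-59.5395 + (1−p*)·-90.4877]/1.04 = -59.6301. B = V − Δ·S = -183.4231.
(3,2): S=162.0006. Δ = (V_up−V_dn)/(S_up−S_dn) = (-19.0393−-59.5395)/(171.7207−131.2205) = 1.0000. V = [p*·-19.0393 + (1−p*)·-59.5395]/1.04 = -21.4224. B = V − Δ·S = -183.4231.
(3,3): S=212.0008. Δ = (V_up−V_dn)/(S_up−S_dn) = (33.9609−-19.0393)/(224.7209−171.7207) = 1.0000. V = [p*·33.9609 + (1−p*)·-19.0393]/1.04 = 28.5778. B = V − Δ·S = -183.4231.
(2,0): S=116.7858. Δ = (V_up−V_dn)/(S_up−S_dn) = (-59.6301−-88.8266)/(123.7929−94.5965) = 1.0000. V = [p*·-59.6301 + (1−p*)·-88.8266]/1.04 = -59.5825. B = V − Δ·S = -176.3683.
(2,1): S=152.8308. Δ = (V_up−V_dn)/(S_up−S_dn) = (-21.4224−-59.6301)/(162.0006−123.7929) = 1.0000. V = [p*·-21.4224 + (1−p*)·-59.6301]/1.04 = -23.5375. B = V − Δ·S = -176.3683.
(2,2): S=200.0008. Δ = (V_up−V_dn)/(S_up−S_dn) = (28.5778−-21.4224)/(212.0008−162.0006) = 1.0000. V = [p*·28.5778 + (1−p*)·-21.4224]/1.04 = 23.6325. B = V − Δ·S = -176.3683.
(1,0): S=144.1800. Δ = (V_up−V_dn)/(S_up−S_dn) = (-23.5375−-59.5825)/(152.8308−116.7858) = 1.0000. V = [p*·-23.5375 + (1−p*)·-59.5825]/1.04 = -25.4049. B = V − Δ·S = -169.5849.
(1,1): S=188.6800. Δ = (V_up−V_dn)/(S_up−S_dn) = (23.6325−-23.5375)/(200.0008−152.8308) = 1.0000. V = [p*·23.6325 + (1−p*)·-23.5375]/1.04 = 19.0951. B = V − Δ·S = -169.5849.
(0,0): S=178.0000. Δ = (V_up−V_dn)/(S_up−S_dn) = (19.0951−-25.4049)/(188.6800−144.1800) = 1.0000. V = [p*·19.0951 + (1−p*)·-25.4049]/1.04 = 14.9376. B = V − Δ·S = -163.0624.
Self-financing check: at every node Δ·S+B equals the discounted successor values.

(0,0): Delta=1.0000 Bond=-163.0624
(1,0): Delta=1.0000 Bond=-169.5849
(1,1): Delta=1.0000 Bond=-169.5849
(2,0): Delta=1.0000 Bond=-176.3683
(2,1): Delta=1.0000 Bond=-176.3683
(2,2): Delta=1.0000 Bond=-176.3683
(3,0): Delta=1.0000 Bond=-183.4231
(3,1): Delta=1.0000 Bond=-183.4231
(3,2): Delta=1.0000 Bond=-183.4231
(3,3): Delta=1.0000 Bond=-183.4231
V0=14.9376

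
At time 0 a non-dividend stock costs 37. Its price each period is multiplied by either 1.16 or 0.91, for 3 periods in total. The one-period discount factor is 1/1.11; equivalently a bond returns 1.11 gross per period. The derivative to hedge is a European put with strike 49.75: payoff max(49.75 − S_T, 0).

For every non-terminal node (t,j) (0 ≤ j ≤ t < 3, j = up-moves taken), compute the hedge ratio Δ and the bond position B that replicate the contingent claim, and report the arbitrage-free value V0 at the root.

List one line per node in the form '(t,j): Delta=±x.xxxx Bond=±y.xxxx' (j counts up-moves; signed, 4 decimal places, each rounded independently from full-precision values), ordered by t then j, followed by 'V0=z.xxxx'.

Risk-neutral probability p* = (R−d)/(u−d) = (1.11−0.91)/(1.16−0.91) = 0.8000.
Payoff layer (t=3): V(3,0)=21.8679, V(3,1)=14.2079, V(3,2)=4.4436, V(3,3)=0.0000
Node (2,0) S=30.6397: V=(p*·14.2079+(1−p*)·21.8679)/1.11=14.1801; Δ=(14.2079−21.8679)/(35.5421−27.8821)=-1.0000; B=V−Δ·S=44.8198
Node (2,1) S=39.0572: V=(p*·4.4436+(1−p*)·14.2079)/1.11=5.7626; Δ=(4.4436−14.2079)/(45.3064−35.5421)=-1.0000; B=V−Δ·S=44.8198
Node (2,2) S=49.7872: V=(p*·0.0000+(1−p*)·4.4436)/1.11=0.8007; Δ=(0.0000−4.4436)/(57.7532−45.3064)=-0.3570; B=V−Δ·S=18.5752
Node (1,0) S=33.6700: V=(p*·5.7626+(1−p*)·14.1801)/1.11=6.7082; Δ=(5.7626−14.1801)/(39.0572−30.6397)=-1.0000; B=V−Δ·S=40.3782
Node (1,1) S=42.9200: V=(p*·0.8007+(1−p*)·5.7626)/1.11=1.6154; Δ=(0.8007−5.7626)/(49.7872−39.0572)=-0.4624; B=V−Δ·S=21.4632
Node (0,0) S=37.0000: V=(p*·1.6154+(1−p*)·6.7082)/1.11=2.3729; Δ=(1.6154−6.7082)/(42.9200−33.6700)=-0.5506; B=V−Δ·S=22.7443
Each (Δ,B) replicates both successor values, so the strategy is self-financing and V0 is arbitrage-free.

(0,0): Delta=-0.5506 Bond=22.7443
(1,0): Delta=-1.0000 Bond=40.3782
(1,1): Delta=-0.4624 Bond=21.4632
(2,0): Delta=-1.0000 Bond=44.8198
(2,1): Delta=-1.0000 Bond=44.8198
(2,2): Delta=-0.3570 Bond=18.5752
V0=2.3729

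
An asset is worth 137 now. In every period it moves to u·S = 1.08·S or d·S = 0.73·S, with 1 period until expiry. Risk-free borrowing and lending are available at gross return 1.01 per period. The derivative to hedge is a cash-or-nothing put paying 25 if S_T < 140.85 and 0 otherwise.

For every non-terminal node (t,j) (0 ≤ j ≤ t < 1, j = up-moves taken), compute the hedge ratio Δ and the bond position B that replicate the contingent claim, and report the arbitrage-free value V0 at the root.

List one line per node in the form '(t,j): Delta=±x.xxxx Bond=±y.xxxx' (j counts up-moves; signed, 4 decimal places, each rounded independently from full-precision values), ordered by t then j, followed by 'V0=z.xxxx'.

(0,0): Delta=-0.5214 Bond=76.3791
V0=4.9505

Since d<R<u, set p* = (R−d)/(u−d) = 0.8000; price each node as the discounted p*-expectation of its children.
Terminal payoffs: V(1,0)=25.0000, V(1,1)=0.0000
Node (0,0) S=137.0000: V=(p*·0.0000+(1−p*)·25.0000)/1.01=4.9505; Δ=(0.0000−25.0000)/(147.9600−100.0100)=-0.5214; B=V−Δ·S=76.3791
Root portfolio cost Δ·137+B reproduces V0=4.9505.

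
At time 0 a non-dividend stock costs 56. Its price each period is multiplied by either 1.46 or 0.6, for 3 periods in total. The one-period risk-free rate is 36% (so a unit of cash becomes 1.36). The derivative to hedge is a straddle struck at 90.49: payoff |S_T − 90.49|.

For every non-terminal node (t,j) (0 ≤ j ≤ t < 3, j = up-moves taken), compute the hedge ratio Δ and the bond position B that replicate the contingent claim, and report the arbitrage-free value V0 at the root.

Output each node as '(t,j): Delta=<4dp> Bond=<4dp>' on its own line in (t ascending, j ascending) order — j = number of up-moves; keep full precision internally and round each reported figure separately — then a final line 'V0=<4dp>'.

Under the risk-neutral measure, an up-move has probability p* = (R−d)/(u−d) = 0.8837 and values discount at R = 1.36.
At expiry t=3: V(3,0)=78.3940, V(3,1)=61.0564, V(3,2)=18.8682, V(3,3)=83.7896
  t=2,j=0: stock 20.1600 → up 29.4336 (V=61.0564), down 12.0960 (V=78.3940). Price 46.3768; hedge Δ=-1.0000, bond B=66.5368.
  t=2,j=1: stock 49.0560 → up 71.6218 (V=18.8682), down 29.4336 (V=61.0564). Price 17.4808; hedge Δ=-1.0000, bond B=66.5368.
  t=2,j=2: stock 119.3696 → up 174.2796 (V=83.7896), down 71.6218 (V=18.8682). Price 56.0593; hedge Δ=0.6324, bond B=-19.4307.
  t=1,j=0: stock 33.6000 → up 49.0560 (V=17.4808), down 20.1600 (V=46.3768). Price 15.3241; hedge Δ=-1.0000, bond B=48.9241.
  t=1,j=1: stock 81.7600 → up 119.3696 (V=56.0593), down 49.0560 (V=17.4808). Price 37.9216; hedge Δ=0.5487, bond B=-6.9371.
  t=0,j=0: stock 56.0000 → up 81.7600 (V=37.9216), down 33.6000 (V=15.3241). Price 25.9515; hedge Δ=0.4692, bond B=-0.3247.
The time-0 hedge costs 25.9515, which is the no-arbitrage price.

(0,0): Delta=0.4692 Bond=-0.3247
(1,0): Delta=-1.0000 Bond=48.9241
(1,1): Delta=0.5487 Bond=-6.9371
(2,0): Delta=-1.0000 Bond=66.5368
(2,1): Delta=-1.0000 Bond=66.5368
(2,2): Delta=0.6324 Bond=-19.4307
V0=25.9515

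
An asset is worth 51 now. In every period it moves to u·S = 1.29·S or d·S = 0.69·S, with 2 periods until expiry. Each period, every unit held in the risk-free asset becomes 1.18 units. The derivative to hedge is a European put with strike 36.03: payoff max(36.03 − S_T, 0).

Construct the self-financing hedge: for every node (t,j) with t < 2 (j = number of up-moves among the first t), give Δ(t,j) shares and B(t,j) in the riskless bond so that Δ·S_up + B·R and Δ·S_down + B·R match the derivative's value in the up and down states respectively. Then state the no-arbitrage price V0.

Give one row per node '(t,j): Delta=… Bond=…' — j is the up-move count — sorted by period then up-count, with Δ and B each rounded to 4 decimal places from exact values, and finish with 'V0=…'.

Under the risk-neutral measure, an up-move has probability p* = (R−d)/(u−d) = 0.8167 and values discount at R = 1.18.
Payoff layer (t=2): V(2,0)=11.7489, V(2,1)=0.0000, V(2,2)=0.0000
Node (1,0) S=35.1900: V=(p*·0.0000+(1−p*)·11.7489)/1.18=1.8254; Δ=(0.0000−11.7489)/(45.3951−24.2811)=-0.5565; B=V−Δ·S=21.4069
Node (1,1) S=65.7900: V=(p*·0.0000+(1−p*)·0.0000)/1.18=0.0000; Δ=(0.0000−0.0000)/(84.8691−45.3951)=0.0000; B=V−Δ·S=0.0000
Node (0,0) S=51.0000: V=(p*·0.0000+(1−p*)·1.8254)/1.18=0.2836; Δ=(0.0000−1.8254)/(65.7900−35.1900)=-0.0597; B=V−Δ·S=3.3259
Check: Δ(0,0)·S0 + B(0,0) = 0.2836 = V0.

(0,0): Delta=-0.0597 Bond=3.3259
(1,0): Delta=-0.5565 Bond=21.4069
(1,1): Delta=0.0000 Bond=0.0000
V0=0.2836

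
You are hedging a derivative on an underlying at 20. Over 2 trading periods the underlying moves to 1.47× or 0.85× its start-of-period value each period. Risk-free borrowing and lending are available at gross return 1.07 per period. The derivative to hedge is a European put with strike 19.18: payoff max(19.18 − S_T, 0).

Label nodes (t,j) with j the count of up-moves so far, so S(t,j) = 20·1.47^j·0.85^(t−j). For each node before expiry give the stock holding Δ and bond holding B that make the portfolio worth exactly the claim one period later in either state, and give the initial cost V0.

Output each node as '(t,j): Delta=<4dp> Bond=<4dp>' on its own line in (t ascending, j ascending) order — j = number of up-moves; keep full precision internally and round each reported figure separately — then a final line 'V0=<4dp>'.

The replicating-portfolio and risk-neutral prices coincide; use p* = (1.07−0.85)/(1.47−0.85) = 0.3548 for the latter.
Payoff layer (t=2): V(2,0)=4.7300, V(2,1)=0.0000, V(2,2)=0.0000
(1,0): S=17.0000. Δ = (V_up−V_dn)/(S_up−S_dn) = (0.0000−4.7300)/(24.9900−14.4500) = -0.4488. V = [p*·0.0000 + (1−p*)·4.7300]/1.07 = 2.8520. B = V − Δ·S = 10.4810.
(1,1): S=29.4000. Δ = (V_up−V_dn)/(S_up−S_dn) = (0.0000−0.0000)/(43.2180−24.9900) = 0.0000. V = [p*·0.0000 + (1−p*)·0.0000]/1.07 = 0.0000. B = V − Δ·S = 0.0000.
(0,0): S=20.0000. Δ = (V_up−V_dn)/(S_up−S_dn) = (0.0000−2.8520)/(29.4000−17.0000) = -0.2300. V = [p*·0.0000 + (1−p*)·2.8520]/1.07 = 1.7196. B = V − Δ·S = 6.3196.
Self-financing check: at every node Δ·S+B equals the discounted successor values.

(0,0): Delta=-0.2300 Bond=6.3196
(1,0): Delta=-0.4488 Bond=10.4810
(1,1): Delta=0.0000 Bond=0.0000
V0=1.7196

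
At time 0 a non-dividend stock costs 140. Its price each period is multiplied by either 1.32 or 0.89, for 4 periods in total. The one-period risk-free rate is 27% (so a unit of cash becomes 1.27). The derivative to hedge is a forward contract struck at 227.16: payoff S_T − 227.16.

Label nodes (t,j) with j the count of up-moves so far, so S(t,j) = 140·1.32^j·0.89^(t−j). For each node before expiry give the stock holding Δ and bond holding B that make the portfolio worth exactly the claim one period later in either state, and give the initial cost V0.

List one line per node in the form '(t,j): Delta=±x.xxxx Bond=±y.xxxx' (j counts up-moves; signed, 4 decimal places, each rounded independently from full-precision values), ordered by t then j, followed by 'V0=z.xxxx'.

Risk-neutral probability p* = (R−d)/(u−d) = (1.27−0.89)/(1.32−0.89) = 0.8837.
Terminal values V(4,·): V(4,0)=-139.3209, V(4,1)=-96.8817, V(4,2)=-33.9383, V(4,3)=59.4160, V(4,4)=197.8741
  t=3,j=0: stock 98.6957 → up 130.2783 (V=-96.8817), down 87.8391 (V=-139.3209). Price -80.1705; hedge Δ=1.0000, bond B=-178.8661.
  t=3,j=1: stock 146.3801 → up 193.2217 (V=-33.9383), down 130.2783 (V=-96.8817). Price -32.4861; hedge Δ=1.0000, bond B=-178.8661.
  t=3,j=2: stock 217.1030 → up 286.5760 (V=59.4160), down 193.2217 (V=-33.9383). Price 38.2369; hedge Δ=1.0000, bond B=-178.8661.
  t=3,j=3: stock 321.9955 → up 425.0341 (V=197.8741), down 286.5760 (V=59.4160). Price 143.1294; hedge Δ=1.0000, bond B=-178.8661.
  t=2,j=0: stock 110.8940 → up 146.3801 (V=-32.4861), down 98.6957 (V=-80.1705). Price -29.9455; hedge Δ=1.0000, bond B=-140.8395.
  t=2,j=1: stock 164.4720 → up 217.1030 (V=38.2369), down 146.3801 (V=-32.4861). Price 23.6325; hedge Δ=1.0000, bond B=-140.8395.
  t=2,j=2: stock 243.9360 → up 321.9955 (V=143.1294), down 217.1030 (V=38.2369). Price 103.0965; hedge Δ=1.0000, bond B=-140.8395.
  t=1,j=0: stock 124.6000 → up 164.4720 (V=23.6325), down 110.8940 (V=-29.9455). Price 13.7028; hedge Δ=1.0000, bond B=-110.8972.
  t=1,j=1: stock 184.8000 → up 243.9360 (V=103.0965), down 164.4720 (V=23.6325). Price 73.9028; hedge Δ=1.0000, bond B=-110.8972.
  t=0,j=0: stock 140.0000 → up 184.8000 (V=73.9028), down 124.6000 (V=13.7028). Price 52.6793; hedge Δ=1.0000, bond B=-87.3207.
Self-financing check: at every node Δ·S+B equals the discounted successor values.

(0,0): Delta=1.0000 Bond=-87.3207
(1,0): Delta=1.0000 Bond=-110.8972
(1,1): Delta=1.0000 Bond=-110.8972
(2,0): Delta=1.0000 Bond=-140.8395
(2,1): Delta=1.0000 Bond=-140.8395
(2,2): Delta=1.0000 Bond=-140.8395
(3,0): Delta=1.0000 Bond=-178.8661
(3,1): Delta=1.0000 Bond=-178.8661
(3,2): Delta=1.0000 Bond=-178.8661
(3,3): Delta=1.0000 Bond=-178.8661
V0=52.6793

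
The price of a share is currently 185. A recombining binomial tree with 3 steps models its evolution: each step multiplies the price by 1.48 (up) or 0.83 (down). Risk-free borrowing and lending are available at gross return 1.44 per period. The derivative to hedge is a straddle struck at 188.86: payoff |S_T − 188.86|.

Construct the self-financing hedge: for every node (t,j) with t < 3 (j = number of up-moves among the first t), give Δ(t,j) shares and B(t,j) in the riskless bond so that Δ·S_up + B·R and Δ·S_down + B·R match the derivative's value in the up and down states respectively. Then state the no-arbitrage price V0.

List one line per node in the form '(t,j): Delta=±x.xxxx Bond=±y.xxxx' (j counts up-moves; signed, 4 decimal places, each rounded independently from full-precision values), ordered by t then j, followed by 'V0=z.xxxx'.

(0,0): Delta=0.9973 Bond=-62.7277
(1,0): Delta=0.9259 Bond=-79.3757
(1,1): Delta=0.9999 Bond=-91.0460
(2,0): Delta=-1.0000 Bond=131.1528
(2,1): Delta=0.9968 Bond=-130.3964
(2,2): Delta=1.0000 Bond=-131.1528
V0=121.7658

Since d<R<u, set p* = (R−d)/(u−d) = 0.9385; price each node as the discounted p*-expectation of its children.
Terminal values V(3,·): V(3,0)=83.0794, V(3,1)=0.2392, V(3,2)=147.4759, V(3,3)=410.8715
(2,0): S=127.4465. Δ = (V_up−V_dn)/(S_up−S_dn) = (0.2392−83.0794)/(188.6208−105.7806) = -1.0000. V = [p*·0.2392 + (1−p*)·83.0794]/1.44 = 3.7063. B = V − Δ·S = 131.1528.
(2,1): S=227.2540. Δ = (V_up−V_dn)/(S_up−S_dn) = (147.4759−0.2392)/(336.3359−188.6208) = 0.9968. V = [p*·147.4759 + (1−p*)·0.2392]/1.44 = 96.1217. B = V − Δ·S = -130.3964.
(2,2): S=405.2240. Δ = (V_up−V_dn)/(S_up−S_dn) = (410.8715−147.4759)/(599.7315−336.3359) = 1.0000. V = [p*·410.8715 + (1−p*)·147.4759]/1.44 = 274.0712. B = V − Δ·S = -131.1528.
(1,0): S=153.5500. Δ = (V_up−V_dn)/(S_up−S_dn) = (96.1217−3.7063)/(227.2540−127.4465) = 0.9259. V = [p*·96.1217 + (1−p*)·3.7063]/1.44 = 62.8018. B = V − Δ·S = -79.3757.
(1,1): S=273.8000. Δ = (V_up−V_dn)/(S_up−S_dn) = (274.0712−96.1217)/(405.2240−227.2540) = 0.9999. V = [p*·274.0712 + (1−p*)·96.1217]/1.44 = 182.7226. B = V − Δ·S = -91.0460.
(0,0): S=185.0000. Δ = (V_up−V_dn)/(S_up−S_dn) = (182.7226−62.8018)/(273.8000−153.5500) = 0.9973. V = [p*·182.7226 + (1−p*)·62.8018]/1.44 = 121.7658. B = V − Δ·S = -62.7277.
The time-0 hedge costs 121.7658, which is the no-arbitrage price.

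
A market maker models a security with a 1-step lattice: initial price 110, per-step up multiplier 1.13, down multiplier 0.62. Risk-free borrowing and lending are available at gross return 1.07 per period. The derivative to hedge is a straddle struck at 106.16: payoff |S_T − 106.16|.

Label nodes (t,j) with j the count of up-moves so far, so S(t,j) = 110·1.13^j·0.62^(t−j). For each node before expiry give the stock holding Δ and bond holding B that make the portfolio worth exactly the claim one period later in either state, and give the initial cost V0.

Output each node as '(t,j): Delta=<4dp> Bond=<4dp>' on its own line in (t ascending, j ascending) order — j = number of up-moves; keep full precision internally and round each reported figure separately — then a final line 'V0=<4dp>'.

The replicating-portfolio and risk-neutral prices coincide; use p* = (1.07−0.62)/(1.13−0.62) = 0.8824 for the latter.
Payoff layer (t=1): V(1,0)=37.9600, V(1,1)=18.1400
Node (0,0) S=110.0000: V=(p*·18.1400+(1−p*)·37.9600)/1.07=19.1325; Δ=(18.1400−37.9600)/(124.3000−68.2000)=-0.3533; B=V−Δ·S=57.9952
The time-0 hedge costs 19.1325, which is the no-arbitrage price.

(0,0): Delta=-0.3533 Bond=57.9952
V0=19.1325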